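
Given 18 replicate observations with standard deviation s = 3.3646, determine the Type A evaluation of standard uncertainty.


u_A = s / sqrt(n)
u_A = 3.3646 / sqrt(18)
u_A = 3.3646 / 4.2426407
u_A = 0.7930

0.7930


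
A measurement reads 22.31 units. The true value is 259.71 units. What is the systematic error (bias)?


Systematic error = measured - true
= 22.31 - 259.71
= -237.4000

-237.4000


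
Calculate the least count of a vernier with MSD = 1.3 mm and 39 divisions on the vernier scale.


LC = MSD / n_div
= 1.3 / 39
= 0.0333

0.0333


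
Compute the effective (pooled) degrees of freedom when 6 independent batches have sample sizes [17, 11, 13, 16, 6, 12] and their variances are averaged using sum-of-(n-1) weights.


nu = sum_i (n_i - 1)
nu = ((17 - 1) + (11 - 1) + (13 - 1) + (16 - 1) + (6 - 1) + (12 - 1))
nu = 16 + 10 + 12 + 15 + 5 + 11
nu = 69

69


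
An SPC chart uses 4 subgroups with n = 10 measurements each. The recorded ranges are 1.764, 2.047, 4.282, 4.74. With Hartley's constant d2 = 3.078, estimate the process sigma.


R_bar = (1.764 + 2.047 + 4.282 + 4.74) / 4
R_bar = 12.833 / 4 = 3.20825
sigma_hat = R_bar / d2 = 3.20825 / 3.078 = 1.0423

1.0423


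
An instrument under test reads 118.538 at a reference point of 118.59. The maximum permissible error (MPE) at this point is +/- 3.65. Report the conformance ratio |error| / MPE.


e = indication - reference = 118.538 - 118.59 = -0.0520
|e| = 0.0520
ratio = |e| / MPE = 0.0520 / 3.65
ratio = 0.0142

0.0142


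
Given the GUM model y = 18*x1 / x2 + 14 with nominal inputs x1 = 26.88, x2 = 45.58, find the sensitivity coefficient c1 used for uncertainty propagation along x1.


y = 18*x1 / x2 + 14
dy/dx1 = 18/x2
Evaluate at x2 = 45.58: c1 = 18 / 45.58
c1 = 0.3949

0.3949


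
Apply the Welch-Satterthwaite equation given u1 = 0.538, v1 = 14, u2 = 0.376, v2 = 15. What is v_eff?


uc = sqrt(u1^2 + u2^2) = sqrt(0.538^2 + 0.376^2) = 0.6563688
v_eff = uc^4 / (u1^4/v1 + u2^4/v2)
= 0.6563688^4 / (0.538^4/14 + 0.376^4/15)
= 0.18560587 / 0.0073166089
v_eff = 25.3677

25.3677


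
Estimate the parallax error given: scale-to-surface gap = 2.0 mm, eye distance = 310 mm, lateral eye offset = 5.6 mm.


error = h * offset / d
= 2.0 * 5.6 / 310
= 0.0361

0.0361


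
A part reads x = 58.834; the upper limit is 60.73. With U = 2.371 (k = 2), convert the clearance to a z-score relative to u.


u = U / k = 2.371 / 2 = 1.1855
margin = |USL - x| = |60.73 - 58.834| = 1.896
z = margin / u = 1.896 / 1.1855
z = 1.5993

1.5993


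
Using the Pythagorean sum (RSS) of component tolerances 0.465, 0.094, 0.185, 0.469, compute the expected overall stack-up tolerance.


RSS = sqrt(0.465^2 + 0.094^2 + 0.185^2 + 0.469^2)
= sqrt(0.479247)
= 0.6923

0.6923


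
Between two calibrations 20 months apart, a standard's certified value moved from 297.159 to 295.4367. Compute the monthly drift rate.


rate = (v2 - v1) / months
= (295.4367 - 297.159) / 20
= -1.7223 / 20
= -0.0861

-0.0861


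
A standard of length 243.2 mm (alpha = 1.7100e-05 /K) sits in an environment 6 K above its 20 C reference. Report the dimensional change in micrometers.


dL = L * alpha * dT
= 243.2 * 1.7100e-05 * 6
= 0.0249523 mm
dL_um = 0.0249523 * 1000 = 24.9523 um

24.9523


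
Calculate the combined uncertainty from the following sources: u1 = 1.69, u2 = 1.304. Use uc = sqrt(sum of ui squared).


uc = sqrt(1.69^2 + 1.304^2)
uc = sqrt(4.556516)
uc = 2.1346

2.1346


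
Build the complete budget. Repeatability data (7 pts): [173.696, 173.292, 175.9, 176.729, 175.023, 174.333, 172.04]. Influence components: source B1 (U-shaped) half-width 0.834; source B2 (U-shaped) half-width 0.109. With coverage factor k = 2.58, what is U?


mean = (173.696 + 173.292 + 175.9 + 176.729 + 175.023 + 174.333 + 172.04) / 7 = 174.4304286
s = sqrt(sum((x - mean)^2)/(n-1)) = 1.5996488
u_A = s / sqrt(n) = 1.5996488 / sqrt(7) = 0.60461042
u_B1 = 0.834 / sqrt(2) = 0.58972706
u_B2 = 0.109 / sqrt(2) = 0.077074639
uc = sqrt(0.60461042^2 + 0.58972706^2 + 0.077074639^2) = 0.84809921
U = k * uc = 2.58 * 0.84809921
U = 2.1881

2.1881


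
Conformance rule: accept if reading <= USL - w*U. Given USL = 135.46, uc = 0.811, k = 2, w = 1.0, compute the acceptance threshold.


U = k * uc = 2 * 0.811 = 1.622
guard band g = w * U = 1.0 * 1.622 = 1.622
AL = USL - g = 135.46 - 1.622
AL = 133.8380

133.8380


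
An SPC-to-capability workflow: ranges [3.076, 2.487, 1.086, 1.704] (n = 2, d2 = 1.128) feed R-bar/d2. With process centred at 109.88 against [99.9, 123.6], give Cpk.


R_bar = (3.076 + 2.487 + 1.086 + 1.704) / 4 = 2.08825
sigma = R_bar / d2 = 2.08825 / 1.128 = 1.8512855
Cp = (USL - LSL)/(6*sigma) = (123.6 - 99.9)/(6*1.8512855) = 2.1337
Cpu = (123.6 - 109.88)/(3*1.8512855) = 2.4704
Cpl = (109.88 - 99.9)/(3*1.8512855) = 1.7969
Cpk = min(Cpu, Cpl) = 1.7969

1.7969


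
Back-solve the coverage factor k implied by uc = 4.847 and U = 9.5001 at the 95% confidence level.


k = U / uc
k = 9.5001 / 4.847
k = 1.96

1.96


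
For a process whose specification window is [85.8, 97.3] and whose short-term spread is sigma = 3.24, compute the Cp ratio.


Cp = (USL - LSL) / (6 * sigma)
= (97.3 - 85.8) / (6 * 3.24)
= 11.5000 / 19.4400
= 0.5916

0.5916


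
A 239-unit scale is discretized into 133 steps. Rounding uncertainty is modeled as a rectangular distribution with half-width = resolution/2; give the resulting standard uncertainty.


resolution = range / divisions
resolution = 239 / 133 = 1.7969925
u_res = resolution / (2*sqrt(3))
u_res = 1.7969925 / 3.4641016
u_res = 0.5187

0.5187


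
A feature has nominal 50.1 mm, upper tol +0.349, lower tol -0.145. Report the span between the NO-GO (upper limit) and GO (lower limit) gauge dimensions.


GO = nominal - lower_tol (smallest hole = maximum material condition)
GO = 50.1 - 0.145 = 49.955
NO-GO = nominal + upper_tol (largest hole = least material condition)
NO-GO = 50.1 + 0.349 = 50.449
spread = NO-GO - GO = 50.449 - 49.955 = 0.4940

0.4940


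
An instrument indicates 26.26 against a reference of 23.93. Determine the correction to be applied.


Correction = standard - reading
= 23.93 - 26.26
= -2.3300

-2.3300


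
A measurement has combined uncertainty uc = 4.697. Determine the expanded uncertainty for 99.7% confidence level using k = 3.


U = k * uc
U = 3 * 4.697
U = 14.0910

14.0910


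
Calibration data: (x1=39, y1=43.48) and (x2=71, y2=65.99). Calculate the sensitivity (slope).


slope = (y2 - y1) / (x2 - x1)
= (65.99 - 43.48) / (71 - 39)
= 22.5100 / 32
= 0.7034

0.7034


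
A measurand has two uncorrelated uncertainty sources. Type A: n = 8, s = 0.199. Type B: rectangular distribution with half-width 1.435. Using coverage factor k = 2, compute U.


u_A = s / sqrt(n) = 0.199 / sqrt(8) = 0.070357125
u_B = half_width / sqrt(3) = 1.435 / sqrt(3) = 0.82849764
uc = sqrt(u_A^2 + u_B^2) = sqrt(0.070357125^2 + 0.82849764^2) = 0.83147968
U = k * uc = 2 * 0.83147968
U = 1.6630

1.6630


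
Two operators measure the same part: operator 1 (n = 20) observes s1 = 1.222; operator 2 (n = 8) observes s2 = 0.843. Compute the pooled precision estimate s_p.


s_p = sqrt(((n1-1)*s1^2 + (n2-1)*s2^2) / (n1+n2-2))
numerator = (20-1)*1.222^2 + (8-1)*0.843^2 = 28.372396 + 4.974543 = 33.346939
denominator = 20 + 8 - 2 = 26
s_p^2 = 33.346939 / 26 = 1.2825746
s_p = sqrt(1.2825746) = 1.1325

1.1325


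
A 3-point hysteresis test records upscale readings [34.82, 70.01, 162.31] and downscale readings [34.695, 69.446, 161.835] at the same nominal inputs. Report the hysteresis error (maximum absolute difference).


|34.82 - 34.695| = 0.1250
|70.01 - 69.446| = 0.5640
|162.31 - 161.835| = 0.4750
hysteresis = max(diffs) = 0.5640

0.5640


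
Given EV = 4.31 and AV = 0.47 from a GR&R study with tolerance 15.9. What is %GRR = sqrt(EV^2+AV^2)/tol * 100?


GRR = sqrt(EV^2 + AV^2) = sqrt(4.31^2 + 0.47^2) = 4.3355507
%GRR = GRR / tol * 100 = 4.3355507 / 15.9 * 100
%GRR = 27.2676

27.2676


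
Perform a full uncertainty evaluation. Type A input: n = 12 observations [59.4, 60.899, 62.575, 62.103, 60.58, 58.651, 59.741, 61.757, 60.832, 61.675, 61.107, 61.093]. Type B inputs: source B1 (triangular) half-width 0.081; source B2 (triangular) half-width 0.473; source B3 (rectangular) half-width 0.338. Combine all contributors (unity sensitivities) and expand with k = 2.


mean = (59.4 + 60.899 + 62.575 + 62.103 + 60.58 + 58.651 + 59.741 + 61.757 + 60.832 + 61.675 + 61.107 + 61.093) / 12 = 60.86775
s = sqrt(sum((x - mean)^2)/(n-1)) = 1.1447045
u_A = s / sqrt(n) = 1.1447045 / sqrt(12) = 0.33044773
u_B1 = 0.081 / sqrt(6) = 0.033068112
u_B2 = 0.473 / sqrt(6) = 0.19310144
u_B3 = 0.338 / sqrt(3) = 0.19514439
uc = sqrt(0.33044773^2 + 0.033068112^2 + 0.19310144^2 + 0.19514439^2) = 0.43088131
U = k * uc = 2 * 0.43088131
U = 0.8618

0.8618


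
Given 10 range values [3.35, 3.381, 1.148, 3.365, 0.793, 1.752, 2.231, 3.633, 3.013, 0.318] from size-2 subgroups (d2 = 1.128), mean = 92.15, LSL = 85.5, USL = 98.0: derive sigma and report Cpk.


R_bar = (3.35 + 3.381 + 1.148 + 3.365 + 0.793 + 1.752 + 2.231 + 3.633 + 3.013 + 0.318) / 10 = 2.2984
sigma = R_bar / d2 = 2.2984 / 1.128 = 2.0375887
Cp = (USL - LSL)/(6*sigma) = (98.0 - 85.5)/(6*2.0375887) = 1.0225
Cpu = (98.0 - 92.15)/(3*2.0375887) = 0.9570
Cpl = (92.15 - 85.5)/(3*2.0375887) = 1.0879
Cpk = min(Cpu, Cpl) = 0.9570

0.9570


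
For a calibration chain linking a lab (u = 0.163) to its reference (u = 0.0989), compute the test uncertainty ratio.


TUR = u_lab / u_ref
= 0.163 / 0.0989
= 1.6481

1.6481


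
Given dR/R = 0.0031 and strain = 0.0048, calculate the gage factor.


GF = (dR/R) / epsilon
= 0.0031 / 0.0048
= 0.6458

0.6458


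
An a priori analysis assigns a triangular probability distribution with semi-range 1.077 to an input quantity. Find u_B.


u_B = half_width / sqrt(6)
u_B = 1.077 / 2.4494897
u_B = 0.4397

0.4397


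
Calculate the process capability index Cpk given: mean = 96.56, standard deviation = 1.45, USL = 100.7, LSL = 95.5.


Cpu = (USL - mean) / (3*sigma) = (100.7 - 96.56) / (3*1.45) = 0.9517
Cpl = (mean - LSL) / (3*sigma) = (96.56 - 95.5) / (3*1.45) = 0.2437
Cpk = min(Cpu, Cpl) = 0.2437

0.2437


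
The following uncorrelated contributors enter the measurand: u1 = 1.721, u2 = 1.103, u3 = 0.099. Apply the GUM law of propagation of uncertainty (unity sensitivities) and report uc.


uc = sqrt(1.721^2 + 1.103^2 + 0.099^2)
uc = sqrt(4.188251)
uc = 2.0465

2.0465


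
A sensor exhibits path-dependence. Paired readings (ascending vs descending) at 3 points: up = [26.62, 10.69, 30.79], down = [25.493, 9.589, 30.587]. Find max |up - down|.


|26.62 - 25.493| = 1.1270
|10.69 - 9.589| = 1.1010
|30.79 - 30.587| = 0.2030
hysteresis = max(diffs) = 1.1270

1.1270


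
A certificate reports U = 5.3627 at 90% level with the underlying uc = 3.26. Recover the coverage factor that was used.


k = U / uc
k = 5.3627 / 3.26
k = 1.645

1.645


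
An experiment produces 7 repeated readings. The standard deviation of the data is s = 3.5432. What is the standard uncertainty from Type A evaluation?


u_A = s / sqrt(n)
u_A = 3.5432 / sqrt(7)
u_A = 3.5432 / 2.6457513
u_A = 1.3392

1.3392


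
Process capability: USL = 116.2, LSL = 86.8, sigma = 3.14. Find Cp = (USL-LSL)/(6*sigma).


Cp = (USL - LSL) / (6 * sigma)
= (116.2 - 86.8) / (6 * 3.14)
= 29.4000 / 18.8400
= 1.5605

1.5605


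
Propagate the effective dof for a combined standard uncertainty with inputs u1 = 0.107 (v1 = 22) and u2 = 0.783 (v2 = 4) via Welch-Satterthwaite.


uc = sqrt(u1^2 + u2^2) = sqrt(0.107^2 + 0.783^2) = 0.79027717
v_eff = uc^4 / (u1^4/v1 + u2^4/v2)
= 0.79027717^4 / (0.107^4/22 + 0.783^4/4)
= 0.39004772 / 0.093975489
v_eff = 4.1505

4.1505


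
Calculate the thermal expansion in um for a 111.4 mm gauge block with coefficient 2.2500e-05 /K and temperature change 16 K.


dL = L * alpha * dT
= 111.4 * 2.2500e-05 * 16
= 0.0401040 mm
dL_um = 0.0401040 * 1000 = 40.1040 um

40.1040


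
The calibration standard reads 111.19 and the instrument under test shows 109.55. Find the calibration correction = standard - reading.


Correction = standard - reading
= 111.19 - 109.55
= 1.6400

1.6400


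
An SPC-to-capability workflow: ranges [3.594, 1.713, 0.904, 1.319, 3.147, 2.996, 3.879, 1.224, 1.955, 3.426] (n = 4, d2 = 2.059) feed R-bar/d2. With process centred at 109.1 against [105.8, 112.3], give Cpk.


R_bar = (3.594 + 1.713 + 0.904 + 1.319 + 3.147 + 2.996 + 3.879 + 1.224 + 1.955 + 3.426) / 10 = 2.4157
sigma = R_bar / d2 = 2.4157 / 2.059 = 1.1732394
Cp = (USL - LSL)/(6*sigma) = (112.3 - 105.8)/(6*1.1732394) = 0.9234
Cpu = (112.3 - 109.1)/(3*1.1732394) = 0.9092
Cpl = (109.1 - 105.8)/(3*1.1732394) = 0.9376
Cpk = min(Cpu, Cpl) = 0.9092

0.9092


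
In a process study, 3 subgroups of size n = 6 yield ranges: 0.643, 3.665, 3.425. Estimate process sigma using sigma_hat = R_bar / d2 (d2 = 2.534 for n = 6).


R_bar = (0.643 + 3.665 + 3.425) / 3
R_bar = 7.733 / 3 = 2.5776667
sigma_hat = R_bar / d2 = 2.5776667 / 2.534 = 1.0172

1.0172


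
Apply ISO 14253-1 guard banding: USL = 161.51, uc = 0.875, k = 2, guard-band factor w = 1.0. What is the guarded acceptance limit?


U = k * uc = 2 * 0.875 = 1.75
guard band g = w * U = 1.0 * 1.75 = 1.75
AL = USL - g = 161.51 - 1.75
AL = 159.7600

159.7600


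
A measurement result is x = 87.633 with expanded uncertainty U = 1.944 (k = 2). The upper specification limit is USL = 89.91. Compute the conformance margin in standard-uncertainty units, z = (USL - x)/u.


u = U / k = 1.944 / 2 = 0.972
margin = |USL - x| = |89.91 - 87.633| = 2.277
z = margin / u = 2.277 / 0.972
z = 2.3426

2.3426


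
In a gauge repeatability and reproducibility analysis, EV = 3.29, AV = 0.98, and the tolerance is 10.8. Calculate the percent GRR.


GRR = sqrt(EV^2 + AV^2) = sqrt(3.29^2 + 0.98^2) = 3.432856
%GRR = GRR / tol * 100 = 3.432856 / 10.8 * 100
%GRR = 31.7857

31.7857


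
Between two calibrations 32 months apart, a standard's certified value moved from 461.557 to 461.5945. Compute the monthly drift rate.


rate = (v2 - v1) / months
= (461.5945 - 461.557) / 32
= 0.0375 / 32
= 0.0012

0.0012


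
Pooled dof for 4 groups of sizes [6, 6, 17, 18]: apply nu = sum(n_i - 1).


nu = sum_i (n_i - 1)
nu = ((6 - 1) + (6 - 1) + (17 - 1) + (18 - 1))
nu = 5 + 5 + 16 + 17
nu = 43

43


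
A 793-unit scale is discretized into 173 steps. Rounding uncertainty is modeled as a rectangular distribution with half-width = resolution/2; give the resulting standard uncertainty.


resolution = range / divisions
resolution = 793 / 173 = 4.583815
u_res = resolution / (2*sqrt(3))
u_res = 4.583815 / 3.4641016
u_res = 1.3232

1.3232


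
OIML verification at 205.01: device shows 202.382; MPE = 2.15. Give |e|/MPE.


e = indication - reference = 202.382 - 205.01 = -2.6280
|e| = 2.6280
ratio = |e| / MPE = 2.6280 / 2.15
ratio = 1.2223

1.2223


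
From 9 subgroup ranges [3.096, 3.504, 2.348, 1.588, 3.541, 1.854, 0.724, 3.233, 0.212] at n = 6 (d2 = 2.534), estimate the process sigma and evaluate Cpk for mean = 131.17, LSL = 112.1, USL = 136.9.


R_bar = (3.096 + 3.504 + 2.348 + 1.588 + 3.541 + 1.854 + 0.724 + 3.233 + 0.212) / 9 = 2.2333333
sigma = R_bar / d2 = 2.2333333 / 2.534 = 0.881347
Cp = (USL - LSL)/(6*sigma) = (136.9 - 112.1)/(6*0.881347) = 4.6898
Cpu = (136.9 - 131.17)/(3*0.881347) = 2.1671
Cpl = (131.17 - 112.1)/(3*0.881347) = 7.2124
Cpk = min(Cpu, Cpl) = 2.1671

2.1671


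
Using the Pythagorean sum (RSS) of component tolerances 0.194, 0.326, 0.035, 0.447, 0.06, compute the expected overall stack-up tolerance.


RSS = sqrt(0.194^2 + 0.326^2 + 0.035^2 + 0.447^2 + 0.06^2)
= sqrt(0.348546)
= 0.5904

0.5904


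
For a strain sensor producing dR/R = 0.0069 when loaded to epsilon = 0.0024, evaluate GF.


GF = (dR/R) / epsilon
= 0.0069 / 0.0024
= 2.8750

2.8750


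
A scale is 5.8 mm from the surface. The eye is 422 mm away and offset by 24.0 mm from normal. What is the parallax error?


error = h * offset / d
= 5.8 * 24.0 / 422
= 0.3299

0.3299


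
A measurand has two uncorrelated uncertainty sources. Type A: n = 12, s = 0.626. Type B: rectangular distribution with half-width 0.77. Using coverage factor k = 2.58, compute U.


u_A = s / sqrt(n) = 0.626 / sqrt(12) = 0.18071063
u_B = half_width / sqrt(3) = 0.77 / sqrt(3) = 0.44455971
uc = sqrt(u_A^2 + u_B^2) = sqrt(0.18071063^2 + 0.44455971^2) = 0.47988506
U = k * uc = 2.58 * 0.47988506
U = 1.2381

1.2381


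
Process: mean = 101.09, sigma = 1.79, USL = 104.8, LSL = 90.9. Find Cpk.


Cpu = (USL - mean) / (3*sigma) = (104.8 - 101.09) / (3*1.79) = 0.6909
Cpl = (mean - LSL) / (3*sigma) = (101.09 - 90.9) / (3*1.79) = 1.8976
Cpk = min(Cpu, Cpl) = 0.6909

0.6909


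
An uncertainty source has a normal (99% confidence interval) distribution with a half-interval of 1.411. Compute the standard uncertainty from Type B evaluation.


u_B = half_width / 2.576
u_B = 1.411 / 2.576
u_B = 0.5477

0.5477


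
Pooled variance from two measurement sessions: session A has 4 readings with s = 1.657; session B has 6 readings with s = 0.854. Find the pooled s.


s_p = sqrt(((n1-1)*s1^2 + (n2-1)*s2^2) / (n1+n2-2))
numerator = (4-1)*1.657^2 + (6-1)*0.854^2 = 8.236947 + 3.64658 = 11.883527
denominator = 4 + 6 - 2 = 8
s_p^2 = 11.883527 / 8 = 1.4854409
s_p = sqrt(1.4854409) = 1.2188

1.2188


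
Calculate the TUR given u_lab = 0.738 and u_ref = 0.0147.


TUR = u_lab / u_ref
= 0.738 / 0.0147
= 50.2041

50.2041


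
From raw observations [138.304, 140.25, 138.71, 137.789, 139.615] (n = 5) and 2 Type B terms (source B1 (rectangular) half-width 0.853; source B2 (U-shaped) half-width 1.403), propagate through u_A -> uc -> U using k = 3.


mean = (138.304 + 140.25 + 138.71 + 137.789 + 139.615) / 5 = 138.9336
s = sqrt(sum((x - mean)^2)/(n-1)) = 0.99419782
u_A = s / sqrt(n) = 0.99419782 / sqrt(5) = 0.44461878
u_B1 = 0.853 / sqrt(3) = 0.49247978
u_B2 = 1.403 / sqrt(2) = 0.99207081
uc = sqrt(0.44461878^2 + 0.49247978^2 + 0.99207081^2) = 1.1934935
U = k * uc = 3 * 1.1934935
U = 3.5805

3.5805


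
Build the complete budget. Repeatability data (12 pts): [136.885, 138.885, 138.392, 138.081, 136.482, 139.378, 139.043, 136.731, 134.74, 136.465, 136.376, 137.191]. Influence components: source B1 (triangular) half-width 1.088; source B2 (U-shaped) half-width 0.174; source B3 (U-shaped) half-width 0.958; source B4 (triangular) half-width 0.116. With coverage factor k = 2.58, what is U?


mean = (136.885 + 138.885 + 138.392 + 138.081 + 136.482 + 139.378 + 139.043 + 136.731 + 134.74 + 136.465 + 136.376 + 137.191) / 12 = 137.3874167
s = sqrt(sum((x - mean)^2)/(n-1)) = 1.3771075
u_A = s / sqrt(n) = 1.3771075 / sqrt(12) = 0.39753669
u_B1 = 1.088 / sqrt(6) = 0.44417414
u_B2 = 0.174 / sqrt(2) = 0.12303658
u_B3 = 0.958 / sqrt(2) = 0.6774083
u_B4 = 0.116 / sqrt(6) = 0.047356802
uc = sqrt(0.39753669^2 + 0.44417414^2 + 0.12303658^2 + 0.6774083^2 + 0.047356802^2) = 0.91191489
U = k * uc = 2.58 * 0.91191489
U = 2.3527

2.3527


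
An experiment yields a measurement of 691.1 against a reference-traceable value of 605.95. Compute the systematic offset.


Systematic error = measured - true
= 691.1 - 605.95
= 85.1500

85.1500


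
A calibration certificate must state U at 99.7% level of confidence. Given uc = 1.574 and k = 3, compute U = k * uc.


U = k * uc
U = 3 * 1.574
U = 4.7220

4.7220


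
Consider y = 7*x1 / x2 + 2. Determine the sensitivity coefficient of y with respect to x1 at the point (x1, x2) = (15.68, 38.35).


y = 7*x1 / x2 + 2
dy/dx1 = 7/x2
Evaluate at x2 = 38.35: c1 = 7 / 38.35
c1 = 0.1825

0.1825


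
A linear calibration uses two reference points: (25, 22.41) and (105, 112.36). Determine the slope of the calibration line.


slope = (y2 - y1) / (x2 - x1)
= (112.36 - 22.41) / (105 - 25)
= 89.9500 / 80
= 1.1244

1.1244


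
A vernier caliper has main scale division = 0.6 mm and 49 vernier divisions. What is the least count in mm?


LC = MSD / n_div
= 0.6 / 49
= 0.0122

0.0122


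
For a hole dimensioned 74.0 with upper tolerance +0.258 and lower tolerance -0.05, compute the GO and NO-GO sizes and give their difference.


GO = nominal - lower_tol (smallest hole = maximum material condition)
GO = 74.0 - 0.05 = 73.95
NO-GO = nominal + upper_tol (largest hole = least material condition)
NO-GO = 74.0 + 0.258 = 74.258
spread = NO-GO - GO = 74.258 - 73.95 = 0.3080

0.3080


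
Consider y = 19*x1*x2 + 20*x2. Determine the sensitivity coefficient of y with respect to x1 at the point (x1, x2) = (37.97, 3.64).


y = 19*x1*x2 + 20*x2
dy/dx1 = 19*x2
Evaluate at x2 = 3.64: c1 = 19 * 3.64
c1 = 69.1600

69.1600


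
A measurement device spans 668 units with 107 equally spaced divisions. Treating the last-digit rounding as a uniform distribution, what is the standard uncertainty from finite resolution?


resolution = range / divisions
resolution = 668 / 107 = 6.2429907
u_res = resolution / (2*sqrt(3))
u_res = 6.2429907 / 3.4641016
u_res = 1.8022

1.8022


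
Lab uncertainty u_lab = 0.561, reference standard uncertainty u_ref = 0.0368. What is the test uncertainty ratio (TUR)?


TUR = u_lab / u_ref
= 0.561 / 0.0368
= 15.2446

15.2446


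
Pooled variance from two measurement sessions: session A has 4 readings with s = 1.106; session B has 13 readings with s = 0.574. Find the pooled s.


s_p = sqrt(((n1-1)*s1^2 + (n2-1)*s2^2) / (n1+n2-2))
numerator = (4-1)*1.106^2 + (13-1)*0.574^2 = 3.669708 + 3.953712 = 7.62342
denominator = 4 + 13 - 2 = 15
s_p^2 = 7.62342 / 15 = 0.508228
s_p = sqrt(0.508228) = 0.7129

0.7129


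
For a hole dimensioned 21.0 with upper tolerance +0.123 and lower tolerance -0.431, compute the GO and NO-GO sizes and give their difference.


GO = nominal - lower_tol (smallest hole = maximum material condition)
GO = 21.0 - 0.431 = 20.569
NO-GO = nominal + upper_tol (largest hole = least material condition)
NO-GO = 21.0 + 0.123 = 21.123
spread = NO-GO - GO = 21.123 - 20.569 = 0.5540

0.5540


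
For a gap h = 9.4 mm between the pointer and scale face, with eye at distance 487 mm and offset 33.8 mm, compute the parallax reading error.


error = h * offset / d
= 9.4 * 33.8 / 487
= 0.6524

0.6524


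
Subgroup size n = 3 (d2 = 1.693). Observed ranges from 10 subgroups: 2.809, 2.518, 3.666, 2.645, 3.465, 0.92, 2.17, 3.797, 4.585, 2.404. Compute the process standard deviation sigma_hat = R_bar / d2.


R_bar = (2.809 + 2.518 + 3.666 + 2.645 + 3.465 + 0.92 + 2.17 + 3.797 + 4.585 + 2.404) / 10
R_bar = 28.979 / 10 = 2.8979
sigma_hat = R_bar / d2 = 2.8979 / 1.693 = 1.7117

1.7117


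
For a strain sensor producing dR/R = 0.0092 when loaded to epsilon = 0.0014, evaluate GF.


GF = (dR/R) / epsilon
= 0.0092 / 0.0014
= 6.5714

6.5714


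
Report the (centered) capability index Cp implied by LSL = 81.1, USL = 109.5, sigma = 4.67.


Cp = (USL - LSL) / (6 * sigma)
= (109.5 - 81.1) / (6 * 4.67)
= 28.4000 / 28.0200
= 1.0136

1.0136


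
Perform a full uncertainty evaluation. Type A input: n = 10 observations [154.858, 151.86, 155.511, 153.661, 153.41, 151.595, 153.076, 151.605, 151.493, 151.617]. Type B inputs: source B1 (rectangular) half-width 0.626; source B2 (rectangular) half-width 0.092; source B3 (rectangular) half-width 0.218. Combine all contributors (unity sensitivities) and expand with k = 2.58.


mean = (154.858 + 151.86 + 155.511 + 153.661 + 153.41 + 151.595 + 153.076 + 151.605 + 151.493 + 151.617) / 10 = 152.8686
s = sqrt(sum((x - mean)^2)/(n-1)) = 1.4756848
u_A = s / sqrt(n) = 1.4756848 / sqrt(10) = 0.46665251
u_B1 = 0.626 / sqrt(3) = 0.36142127
u_B2 = 0.092 / sqrt(3) = 0.053116225
u_B3 = 0.218 / sqrt(3) = 0.12586236
uc = sqrt(0.46665251^2 + 0.36142127^2 + 0.053116225^2 + 0.12586236^2) = 0.60584863
U = k * uc = 2.58 * 0.60584863
U = 1.5631

1.5631


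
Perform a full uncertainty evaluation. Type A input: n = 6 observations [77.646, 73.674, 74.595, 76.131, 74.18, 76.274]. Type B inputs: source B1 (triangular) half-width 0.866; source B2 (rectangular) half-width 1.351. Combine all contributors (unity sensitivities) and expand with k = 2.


mean = (77.646 + 73.674 + 74.595 + 76.131 + 74.18 + 76.274) / 6 = 75.41666667
s = sqrt(sum((x - mean)^2)/(n-1)) = 1.5137098
u_A = s / sqrt(n) = 1.5137098 / sqrt(6) = 0.61796944
u_B1 = 0.866 / sqrt(6) = 0.35354302
u_B2 = 1.351 / sqrt(3) = 0.78000021
uc = sqrt(0.61796944^2 + 0.35354302^2 + 0.78000021^2) = 1.0560678
U = k * uc = 2 * 1.0560678
U = 2.1121

2.1121


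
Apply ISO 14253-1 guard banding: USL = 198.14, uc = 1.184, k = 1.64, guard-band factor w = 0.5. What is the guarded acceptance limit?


U = k * uc = 1.64 * 1.184 = 1.94176
guard band g = w * U = 0.5 * 1.94176 = 0.97088
AL = USL - g = 198.14 - 0.97088
AL = 197.1691

197.1691


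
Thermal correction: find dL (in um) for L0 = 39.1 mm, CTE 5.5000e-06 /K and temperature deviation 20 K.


dL = L * alpha * dT
= 39.1 * 5.5000e-06 * 20
= 0.0043010 mm
dL_um = 0.0043010 * 1000 = 4.3010 um

4.3010


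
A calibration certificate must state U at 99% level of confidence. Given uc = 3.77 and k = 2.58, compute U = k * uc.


U = k * uc
U = 2.58 * 3.77
U = 9.7266

9.7266


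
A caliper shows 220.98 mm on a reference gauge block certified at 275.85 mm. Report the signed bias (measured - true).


Systematic error = measured - true
= 220.98 - 275.85
= -54.8700

-54.8700


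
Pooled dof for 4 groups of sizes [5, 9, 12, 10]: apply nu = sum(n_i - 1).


nu = sum_i (n_i - 1)
nu = ((5 - 1) + (9 - 1) + (12 - 1) + (10 - 1))
nu = 4 + 8 + 11 + 9
nu = 32

32


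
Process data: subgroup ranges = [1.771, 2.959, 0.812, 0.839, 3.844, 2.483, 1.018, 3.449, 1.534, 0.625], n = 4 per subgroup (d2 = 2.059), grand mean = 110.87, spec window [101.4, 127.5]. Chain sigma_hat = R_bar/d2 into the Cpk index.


R_bar = (1.771 + 2.959 + 0.812 + 0.839 + 3.844 + 2.483 + 1.018 + 3.449 + 1.534 + 0.625) / 10 = 1.9334
sigma = R_bar / d2 = 1.9334 / 2.059 = 0.93899951
Cp = (USL - LSL)/(6*sigma) = (127.5 - 101.4)/(6*0.93899951) = 4.6326
Cpu = (127.5 - 110.87)/(3*0.93899951) = 5.9034
Cpl = (110.87 - 101.4)/(3*0.93899951) = 3.3617
Cpk = min(Cpu, Cpl) = 3.3617

3.3617


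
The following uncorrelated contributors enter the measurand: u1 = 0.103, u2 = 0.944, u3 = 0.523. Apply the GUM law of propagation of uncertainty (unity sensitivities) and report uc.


uc = sqrt(0.103^2 + 0.944^2 + 0.523^2)
uc = sqrt(1.175274)
uc = 1.0841

1.0841


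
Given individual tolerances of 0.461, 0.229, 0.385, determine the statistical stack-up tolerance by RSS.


RSS = sqrt(0.461^2 + 0.229^2 + 0.385^2)
= sqrt(0.413187)
= 0.6428

0.6428


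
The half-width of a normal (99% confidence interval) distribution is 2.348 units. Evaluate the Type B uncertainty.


u_B = half_width / 2.576
u_B = 2.348 / 2.576
u_B = 0.9115

0.9115


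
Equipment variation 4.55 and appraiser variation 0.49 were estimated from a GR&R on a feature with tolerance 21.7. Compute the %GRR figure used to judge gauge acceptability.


GRR = sqrt(EV^2 + AV^2) = sqrt(4.55^2 + 0.49^2) = 4.5763086
%GRR = GRR / tol * 100 = 4.5763086 / 21.7 * 100
%GRR = 21.0890

21.0890


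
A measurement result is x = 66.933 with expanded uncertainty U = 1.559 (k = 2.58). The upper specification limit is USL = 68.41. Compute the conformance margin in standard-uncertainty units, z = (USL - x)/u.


u = U / k = 1.559 / 2.58 = 0.60426357
margin = |USL - x| = |68.41 - 66.933| = 1.477
z = margin / u = 1.477 / 0.60426357
z = 2.4443

2.4443


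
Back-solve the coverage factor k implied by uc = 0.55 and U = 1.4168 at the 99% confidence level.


k = U / uc
k = 1.4168 / 0.55
k = 2.576

2.576


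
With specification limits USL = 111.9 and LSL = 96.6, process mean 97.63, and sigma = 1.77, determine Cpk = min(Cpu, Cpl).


Cpu = (USL - mean) / (3*sigma) = (111.9 - 97.63) / (3*1.77) = 2.6874
Cpl = (mean - LSL) / (3*sigma) = (97.63 - 96.6) / (3*1.77) = 0.1940
Cpk = min(Cpu, Cpl) = 0.1940

0.1940


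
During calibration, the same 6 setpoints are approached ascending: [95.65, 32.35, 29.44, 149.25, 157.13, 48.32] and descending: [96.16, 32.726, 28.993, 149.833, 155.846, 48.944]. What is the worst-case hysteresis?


|95.65 - 96.16| = 0.5100
|32.35 - 32.726| = 0.3760
|29.44 - 28.993| = 0.4470
|149.25 - 149.833| = 0.5830
|157.13 - 155.846| = 1.2840
|48.32 - 48.944| = 0.6240
hysteresis = max(diffs) = 1.2840

1.2840


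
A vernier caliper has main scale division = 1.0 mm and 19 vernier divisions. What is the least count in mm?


LC = MSD / n_div
= 1.0 / 19
= 0.0526

0.0526


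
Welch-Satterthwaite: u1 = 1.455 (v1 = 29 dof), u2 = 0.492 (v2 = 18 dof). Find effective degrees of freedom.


uc = sqrt(u1^2 + u2^2) = sqrt(1.455^2 + 0.492^2) = 1.5359326
v_eff = uc^4 / (u1^4/v1 + u2^4/v2)
= 1.5359326^4 / (1.455^4/29 + 0.492^4/18)
= 5.5653007 / 0.15779993
v_eff = 35.2681

35.2681


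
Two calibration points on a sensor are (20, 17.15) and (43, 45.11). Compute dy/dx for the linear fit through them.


slope = (y2 - y1) / (x2 - x1)
= (45.11 - 17.15) / (43 - 20)
= 27.9600 / 23
= 1.2157

1.2157


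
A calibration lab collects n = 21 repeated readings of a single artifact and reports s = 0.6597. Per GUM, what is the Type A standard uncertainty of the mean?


u_A = s / sqrt(n)
u_A = 0.6597 / sqrt(21)
u_A = 0.6597 / 4.5825757
u_A = 0.1440

0.1440


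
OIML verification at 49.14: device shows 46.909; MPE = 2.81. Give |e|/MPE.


e = indication - reference = 46.909 - 49.14 = -2.2310
|e| = 2.2310
ratio = |e| / MPE = 2.2310 / 2.81
ratio = 0.7940

0.7940


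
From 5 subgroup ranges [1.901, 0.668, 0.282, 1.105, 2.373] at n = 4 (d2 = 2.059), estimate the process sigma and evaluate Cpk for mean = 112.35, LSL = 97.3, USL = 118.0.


R_bar = (1.901 + 0.668 + 0.282 + 1.105 + 2.373) / 5 = 1.2658
sigma = R_bar / d2 = 1.2658 / 2.059 = 0.61476445
Cp = (USL - LSL)/(6*sigma) = (118.0 - 97.3)/(6*0.61476445) = 5.6119
Cpu = (118.0 - 112.35)/(3*0.61476445) = 3.0635
Cpl = (112.35 - 97.3)/(3*0.61476445) = 8.1603
Cpk = min(Cpu, Cpl) = 3.0635

3.0635


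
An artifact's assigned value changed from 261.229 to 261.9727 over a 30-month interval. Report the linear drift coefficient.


rate = (v2 - v1) / months
= (261.9727 - 261.229) / 30
= 0.7437 / 30
= 0.0248

0.0248


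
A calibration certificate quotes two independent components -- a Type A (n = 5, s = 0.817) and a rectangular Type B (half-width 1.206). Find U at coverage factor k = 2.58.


u_A = s / sqrt(n) = 0.817 / sqrt(5) = 0.36537351
u_B = half_width / sqrt(3) = 1.206 / sqrt(3) = 0.69628442
uc = sqrt(u_A^2 + u_B^2) = sqrt(0.36537351^2 + 0.69628442^2) = 0.78632677
U = k * uc = 2.58 * 0.78632677
U = 2.0287

2.0287


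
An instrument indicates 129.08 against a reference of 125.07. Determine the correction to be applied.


Correction = standard - reading
= 125.07 - 129.08
= -4.0100

-4.0100


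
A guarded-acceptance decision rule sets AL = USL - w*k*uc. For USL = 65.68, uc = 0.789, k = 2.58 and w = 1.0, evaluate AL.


U = k * uc = 2.58 * 0.789 = 2.03562
guard band g = w * U = 1.0 * 2.03562 = 2.03562
AL = USL - g = 65.68 - 2.03562
AL = 63.6444

63.6444


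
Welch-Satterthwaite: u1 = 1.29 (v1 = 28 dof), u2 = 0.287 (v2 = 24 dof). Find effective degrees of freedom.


uc = sqrt(u1^2 + u2^2) = sqrt(1.29^2 + 0.287^2) = 1.3215404
v_eff = uc^4 / (u1^4/v1 + u2^4/v2)
= 1.3215404^4 / (1.29^4/28 + 0.287^4/24)
= 3.0501541 / 0.099183723
v_eff = 30.7526

30.7526


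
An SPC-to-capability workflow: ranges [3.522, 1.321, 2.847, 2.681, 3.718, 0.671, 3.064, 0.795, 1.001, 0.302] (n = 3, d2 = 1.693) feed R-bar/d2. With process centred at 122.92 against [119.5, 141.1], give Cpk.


R_bar = (3.522 + 1.321 + 2.847 + 2.681 + 3.718 + 0.671 + 3.064 + 0.795 + 1.001 + 0.302) / 10 = 1.9922
sigma = R_bar / d2 = 1.9922 / 1.693 = 1.1767277
Cp = (USL - LSL)/(6*sigma) = (141.1 - 119.5)/(6*1.1767277) = 3.0593
Cpu = (141.1 - 122.92)/(3*1.1767277) = 5.1499
Cpl = (122.92 - 119.5)/(3*1.1767277) = 0.9688
Cpk = min(Cpu, Cpl) = 0.9688

0.9688


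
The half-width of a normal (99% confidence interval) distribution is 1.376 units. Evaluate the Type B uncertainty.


u_B = half_width / 2.576
u_B = 1.376 / 2.576
u_B = 0.5342

0.5342


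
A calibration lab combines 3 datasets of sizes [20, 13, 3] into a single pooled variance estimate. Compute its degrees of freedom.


nu = sum_i (n_i - 1)
nu = ((20 - 1) + (13 - 1) + (3 - 1))
nu = 19 + 12 + 2
nu = 33

33


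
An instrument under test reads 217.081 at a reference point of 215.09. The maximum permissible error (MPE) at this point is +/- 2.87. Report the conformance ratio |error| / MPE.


e = indication - reference = 217.081 - 215.09 = 1.9910
|e| = 1.9910
ratio = |e| / MPE = 1.9910 / 2.87
ratio = 0.6937

0.6937


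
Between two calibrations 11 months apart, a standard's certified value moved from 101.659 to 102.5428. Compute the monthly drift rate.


rate = (v2 - v1) / months
= (102.5428 - 101.659) / 11
= 0.8838 / 11
= 0.0803

0.0803


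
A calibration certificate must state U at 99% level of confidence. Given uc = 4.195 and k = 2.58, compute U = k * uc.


U = k * uc
U = 2.58 * 4.195
U = 10.8231

10.8231


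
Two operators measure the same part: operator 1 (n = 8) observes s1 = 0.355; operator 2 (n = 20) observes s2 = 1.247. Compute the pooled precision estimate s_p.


s_p = sqrt(((n1-1)*s1^2 + (n2-1)*s2^2) / (n1+n2-2))
numerator = (8-1)*0.355^2 + (20-1)*1.247^2 = 0.882175 + 29.545171 = 30.427346
denominator = 8 + 20 - 2 = 26
s_p^2 = 30.427346 / 26 = 1.1702825
s_p = sqrt(1.1702825) = 1.0818

1.0818


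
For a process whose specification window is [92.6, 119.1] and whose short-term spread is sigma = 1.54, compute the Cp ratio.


Cp = (USL - LSL) / (6 * sigma)
= (119.1 - 92.6) / (6 * 1.54)
= 26.5000 / 9.2400
= 2.8680

2.8680


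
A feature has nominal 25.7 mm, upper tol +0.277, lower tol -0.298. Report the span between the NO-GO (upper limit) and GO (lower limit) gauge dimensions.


GO = nominal - lower_tol (smallest hole = maximum material condition)
GO = 25.7 - 0.298 = 25.402
NO-GO = nominal + upper_tol (largest hole = least material condition)
NO-GO = 25.7 + 0.277 = 25.977
spread = NO-GO - GO = 25.977 - 25.402 = 0.5750

0.5750


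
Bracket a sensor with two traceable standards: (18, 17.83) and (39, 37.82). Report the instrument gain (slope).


slope = (y2 - y1) / (x2 - x1)
= (37.82 - 17.83) / (39 - 18)
= 19.9900 / 21
= 0.9519

0.9519


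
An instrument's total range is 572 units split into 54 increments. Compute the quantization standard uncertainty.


resolution = range / divisions
resolution = 572 / 54 = 10.592593
u_res = resolution / (2*sqrt(3))
u_res = 10.592593 / 3.4641016
u_res = 3.0578

3.0578


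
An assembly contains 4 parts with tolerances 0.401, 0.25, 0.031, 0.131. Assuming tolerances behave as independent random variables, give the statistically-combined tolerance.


RSS = sqrt(0.401^2 + 0.25^2 + 0.031^2 + 0.131^2)
= sqrt(0.241423)
= 0.4913

0.4913


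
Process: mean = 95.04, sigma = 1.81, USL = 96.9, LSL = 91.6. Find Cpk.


Cpu = (USL - mean) / (3*sigma) = (96.9 - 95.04) / (3*1.81) = 0.3425
Cpl = (mean - LSL) / (3*sigma) = (95.04 - 91.6) / (3*1.81) = 0.6335
Cpk = min(Cpu, Cpl) = 0.3425

0.3425


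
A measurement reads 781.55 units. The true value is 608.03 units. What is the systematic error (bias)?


Systematic error = measured - true
= 781.55 - 608.03
= 173.5200

173.5200


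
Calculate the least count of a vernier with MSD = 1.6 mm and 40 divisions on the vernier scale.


LC = MSD / n_div
= 1.6 / 40
= 0.0400

0.0400


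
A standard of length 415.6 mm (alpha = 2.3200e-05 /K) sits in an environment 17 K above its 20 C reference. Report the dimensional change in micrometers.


dL = L * alpha * dT
= 415.6 * 2.3200e-05 * 17
= 0.1639126 mm
dL_um = 0.1639126 * 1000 = 163.9126 um

163.9126


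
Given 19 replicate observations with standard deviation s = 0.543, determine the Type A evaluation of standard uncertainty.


u_A = s / sqrt(n)
u_A = 0.543 / sqrt(19)
u_A = 0.543 / 4.3588989
u_A = 0.1246

0.1246


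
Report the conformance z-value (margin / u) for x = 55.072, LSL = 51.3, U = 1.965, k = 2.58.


u = U / k = 1.965 / 2.58 = 0.76162791
margin = |LSL - x| = |51.3 - 55.072| = 3.772
z = margin / u = 3.772 / 0.76162791
z = 4.9525

4.9525


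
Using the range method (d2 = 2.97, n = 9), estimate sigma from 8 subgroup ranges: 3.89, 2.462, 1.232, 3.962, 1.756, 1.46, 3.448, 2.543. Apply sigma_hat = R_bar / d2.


R_bar = (3.89 + 2.462 + 1.232 + 3.962 + 1.756 + 1.46 + 3.448 + 2.543) / 8
R_bar = 20.753 / 8 = 2.594125
sigma_hat = R_bar / d2 = 2.594125 / 2.97 = 0.8734

0.8734


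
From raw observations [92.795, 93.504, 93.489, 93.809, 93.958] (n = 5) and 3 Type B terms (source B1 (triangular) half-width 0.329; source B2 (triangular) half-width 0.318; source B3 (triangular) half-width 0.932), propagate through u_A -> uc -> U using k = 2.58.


mean = (92.795 + 93.504 + 93.489 + 93.809 + 93.958) / 5 = 93.511
s = sqrt(sum((x - mean)^2)/(n-1)) = 0.44771699
u_A = s / sqrt(n) = 0.44771699 / sqrt(5) = 0.20022512
u_B1 = 0.329 / sqrt(6) = 0.13431369
u_B2 = 0.318 / sqrt(6) = 0.12982296
u_B3 = 0.932 / sqrt(6) = 0.38048741
uc = sqrt(0.20022512^2 + 0.13431369^2 + 0.12982296^2 + 0.38048741^2) = 0.46878026
U = k * uc = 2.58 * 0.46878026
U = 1.2095

1.2095


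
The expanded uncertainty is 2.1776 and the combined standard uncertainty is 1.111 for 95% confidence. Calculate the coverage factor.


k = U / uc
k = 2.1776 / 1.111
k = 1.96

1.96


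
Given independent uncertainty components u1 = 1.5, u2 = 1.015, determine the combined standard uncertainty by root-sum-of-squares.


uc = sqrt(1.5^2 + 1.015^2)
uc = sqrt(3.280225)
uc = 1.8111

1.8111


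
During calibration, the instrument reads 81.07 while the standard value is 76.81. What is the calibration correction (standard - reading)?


Correction = standard - reading
= 76.81 - 81.07
= -4.2600

-4.2600


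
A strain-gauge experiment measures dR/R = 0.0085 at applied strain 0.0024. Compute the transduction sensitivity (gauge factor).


GF = (dR/R) / epsilon
= 0.0085 / 0.0024
= 3.5417

3.5417


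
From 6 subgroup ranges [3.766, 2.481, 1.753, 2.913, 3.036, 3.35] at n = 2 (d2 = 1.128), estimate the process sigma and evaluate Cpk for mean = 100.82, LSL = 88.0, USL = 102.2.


R_bar = (3.766 + 2.481 + 1.753 + 2.913 + 3.036 + 3.35) / 6 = 2.8831667
sigma = R_bar / d2 = 2.8831667 / 1.128 = 2.5559988
Cp = (USL - LSL)/(6*sigma) = (102.2 - 88.0)/(6*2.5559988) = 0.9259
Cpu = (102.2 - 100.82)/(3*2.5559988) = 0.1800
Cpl = (100.82 - 88.0)/(3*2.5559988) = 1.6719
Cpk = min(Cpu, Cpl) = 0.1800

0.1800


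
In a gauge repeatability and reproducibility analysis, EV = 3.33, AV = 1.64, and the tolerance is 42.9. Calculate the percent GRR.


GRR = sqrt(EV^2 + AV^2) = sqrt(3.33^2 + 1.64^2) = 3.7119402
%GRR = GRR / tol * 100 = 3.7119402 / 42.9 * 100
%GRR = 8.6525

8.6525


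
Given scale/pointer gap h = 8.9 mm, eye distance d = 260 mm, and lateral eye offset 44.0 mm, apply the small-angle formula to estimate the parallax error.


error = h * offset / d
= 8.9 * 44.0 / 260
= 1.5062

1.5062


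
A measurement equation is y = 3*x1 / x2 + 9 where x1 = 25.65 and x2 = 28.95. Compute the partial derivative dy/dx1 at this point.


y = 3*x1 / x2 + 9
dy/dx1 = 3/x2
Evaluate at x2 = 28.95: c1 = 3 / 28.95
c1 = 0.1036

0.1036


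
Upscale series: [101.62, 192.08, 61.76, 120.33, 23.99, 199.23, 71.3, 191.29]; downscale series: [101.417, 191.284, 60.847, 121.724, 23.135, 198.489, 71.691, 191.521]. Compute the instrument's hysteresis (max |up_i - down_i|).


|101.62 - 101.417| = 0.2030
|192.08 - 191.284| = 0.7960
|61.76 - 60.847| = 0.9130
|120.33 - 121.724| = 1.3940
|23.99 - 23.135| = 0.8550
|199.23 - 198.489| = 0.7410
|71.3 - 71.691| = 0.3910
|191.29 - 191.521| = 0.2310
hysteresis = max(diffs) = 1.3940

1.3940
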